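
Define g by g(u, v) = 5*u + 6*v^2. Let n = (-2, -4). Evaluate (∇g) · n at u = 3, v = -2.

86

∂g/∂u = 5
∂g/∂v = 12*v
∇g at (3, -2) = (5, -24)
∇g · n = (5)(-2) + (-24)(-4) = 86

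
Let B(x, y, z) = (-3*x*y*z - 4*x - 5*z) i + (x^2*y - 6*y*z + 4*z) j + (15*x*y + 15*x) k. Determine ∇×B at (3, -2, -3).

(∇×B)₁ = ∂B₃/∂y − ∂B₂/∂z = 15*x + 6*y - 4
(∇×B)₂ = ∂B₁/∂z − ∂B₃/∂x = -3*x*y - 15*y - 20
(∇×B)₃ = ∂B₂/∂x − ∂B₁/∂y = 2*x*y + 3*x*z
∇×B = (15*x + 6*y - 4, -3*x*y - 15*y - 20, 2*x*y + 3*x*z)
At (3, -2, -3): (29, 28, -39).

(29, 28, -39)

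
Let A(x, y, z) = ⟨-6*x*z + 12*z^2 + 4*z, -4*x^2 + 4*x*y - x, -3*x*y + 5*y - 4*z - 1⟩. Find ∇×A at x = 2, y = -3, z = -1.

(-1, -41, -29)

(∇×A)₁ = ∂A₃/∂y − ∂A₂/∂z = -3*x + 5
(∇×A)₂ = ∂A₁/∂z − ∂A₃/∂x = -6*x + 3*y + 24*z + 4
(∇×A)₃ = ∂A₂/∂x − ∂A₁/∂y = -8*x + 4*y - 1
∇×A = (-3*x + 5, -6*x + 3*y + 24*z + 4, -8*x + 4*y - 1)
At (2, -3, -1): (-1, -41, -29).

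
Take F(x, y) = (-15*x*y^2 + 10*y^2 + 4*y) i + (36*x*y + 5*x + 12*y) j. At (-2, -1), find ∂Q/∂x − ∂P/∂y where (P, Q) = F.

∂F₂/∂x = 36*y + 5
∂F₁/∂y = -30*x*y + 20*y + 4
Scalar curl = 30*x*y + 16*y + 1
At (-2, -1): 45.

45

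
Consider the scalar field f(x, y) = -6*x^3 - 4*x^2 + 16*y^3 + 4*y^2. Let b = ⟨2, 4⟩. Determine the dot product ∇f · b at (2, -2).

∂f/∂x = -18*x^2 - 8*x
∂f/∂y = 48*y^2 + 8*y
∇f at (2, -2) = (-88, 176)
∇f · b = (-88)(2) + (176)(4) = 528

528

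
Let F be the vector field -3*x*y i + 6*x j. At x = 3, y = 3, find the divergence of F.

∂F₁/∂x = -3*y
∂F₂/∂y = 0
∇·F = -3*y
At (3, 3): -9.

-9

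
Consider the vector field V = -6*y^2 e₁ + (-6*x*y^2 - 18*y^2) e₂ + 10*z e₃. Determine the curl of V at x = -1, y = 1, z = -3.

(∇×V)₁ = ∂V₃/∂y − ∂V₂/∂z = 0
(∇×V)₂ = ∂V₁/∂z − ∂V₃/∂x = 0
(∇×V)₃ = ∂V₂/∂x − ∂V₁/∂y = -6*y^2 + 12*y
∇×V = (0, 0, -6*y^2 + 12*y)
At (-1, 1, -3): (0, 0, 6).

(0, 0, 6)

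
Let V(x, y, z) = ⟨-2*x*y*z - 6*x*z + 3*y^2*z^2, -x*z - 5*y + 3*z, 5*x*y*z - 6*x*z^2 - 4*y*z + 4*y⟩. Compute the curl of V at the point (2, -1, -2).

(-9, -6, 18)

(∇×V)₁ = ∂V₃/∂y − ∂V₂/∂z = 5*x*z + x - 4*z + 1
(∇×V)₂ = ∂V₁/∂z − ∂V₃/∂x = -2*x*y - 6*x + 6*y^2*z - 5*y*z + 6*z^2
(∇×V)₃ = ∂V₂/∂x − ∂V₁/∂y = 2*x*z - 6*y*z^2 - z
∇×V = (5*x*z + x - 4*z + 1, -2*x*y - 6*x + 6*y^2*z - 5*y*z + 6*z^2, 2*x*z - 6*y*z^2 - z)
At (2, -1, -2): (-9, -6, 18).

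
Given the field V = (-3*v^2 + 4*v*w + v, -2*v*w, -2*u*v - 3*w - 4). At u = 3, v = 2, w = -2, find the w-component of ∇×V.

19

(∇×V)_3 = ∂V₂/∂u − ∂V₁/∂v
= 0 − (-6*v + 4*w + 1)
= 6*v - 4*w - 1
At (3, 2, -2): 19.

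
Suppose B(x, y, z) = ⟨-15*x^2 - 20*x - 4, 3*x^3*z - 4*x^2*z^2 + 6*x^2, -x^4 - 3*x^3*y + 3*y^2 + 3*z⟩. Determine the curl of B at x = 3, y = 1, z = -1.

(∇×B)₁ = ∂B₃/∂y − ∂B₂/∂z = -6*x^3 + 8*x^2*z + 6*y
(∇×B)₂ = ∂B₁/∂z − ∂B₃/∂x = 4*x^3 + 9*x^2*y
(∇×B)₃ = ∂B₂/∂x − ∂B₁/∂y = 9*x^2*z - 8*x*z^2 + 12*x
∇×B = (-6*x^3 + 8*x^2*z + 6*y, 4*x^3 + 9*x^2*y, 9*x^2*z - 8*x*z^2 + 12*x)
At (3, 1, -1): (-228, 189, -69).

(-228, 189, -69)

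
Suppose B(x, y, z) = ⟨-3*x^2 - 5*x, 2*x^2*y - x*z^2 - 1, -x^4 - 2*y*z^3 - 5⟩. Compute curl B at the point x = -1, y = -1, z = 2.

(-20, -4, 0)

(∇×B)₁ = ∂B₃/∂y − ∂B₂/∂z = 2*x*z - 2*z^3
(∇×B)₂ = ∂B₁/∂z − ∂B₃/∂x = 4*x^3
(∇×B)₃ = ∂B₂/∂x − ∂B₁/∂y = 4*x*y - z^2
∇×B = (2*x*z - 2*z^3, 4*x^3, 4*x*y - z^2)
At (-1, -1, 2): (-20, -4, 0).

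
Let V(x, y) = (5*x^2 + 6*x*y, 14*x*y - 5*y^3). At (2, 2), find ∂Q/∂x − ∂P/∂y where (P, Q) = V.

∂V₂/∂x = 14*y
∂V₁/∂y = 6*x
Scalar curl = -6*x + 14*y
At (2, 2): 16.

16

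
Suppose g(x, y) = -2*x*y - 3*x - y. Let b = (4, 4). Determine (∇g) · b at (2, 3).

∂g/∂x = -2*y - 3
∂g/∂y = -2*x - 1
∇g at (2, 3) = (-9, -5)
∇g · b = (-9)(4) + (-5)(4) = -56

-56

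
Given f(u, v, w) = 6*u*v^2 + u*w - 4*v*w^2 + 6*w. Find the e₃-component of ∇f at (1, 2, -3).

(∇f)_3 = ∂f/∂w = u - 8*v*w + 6
At (1, 2, -3): 55.

55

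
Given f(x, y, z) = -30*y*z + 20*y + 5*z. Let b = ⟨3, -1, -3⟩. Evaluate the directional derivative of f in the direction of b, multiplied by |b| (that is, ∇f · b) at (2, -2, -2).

-275

∂f/∂x = 0
∂f/∂y = -30*z + 20
∂f/∂z = -30*y + 5
∇f at (2, -2, -2) = (0, 80, 65)
∇f · b = (0)(3) + (80)(-1) + (65)(-3) = -275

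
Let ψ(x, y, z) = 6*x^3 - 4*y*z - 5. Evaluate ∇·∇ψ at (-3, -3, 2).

-108

∂²ψ/∂x² = 36*x
∂²ψ/∂y² = 0
∂²ψ/∂z² = 0
∇²ψ = 36*x
At (-3, -3, 2): -108.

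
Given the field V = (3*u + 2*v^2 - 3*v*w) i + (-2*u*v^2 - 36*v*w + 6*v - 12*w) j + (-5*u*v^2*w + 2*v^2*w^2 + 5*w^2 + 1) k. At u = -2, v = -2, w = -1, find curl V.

(-28, -14, -3)

(∇×V)₁ = ∂V₃/∂v − ∂V₂/∂w = -10*u*v*w + 4*v*w^2 + 36*v + 12
(∇×V)₂ = ∂V₁/∂w − ∂V₃/∂u = 5*v^2*w - 3*v
(∇×V)₃ = ∂V₂/∂u − ∂V₁/∂v = -2*v^2 - 4*v + 3*w
∇×V = (-10*u*v*w + 4*v*w^2 + 36*v + 12, 5*v^2*w - 3*v, -2*v^2 - 4*v + 3*w)
At (-2, -2, -1): (-28, -14, -3).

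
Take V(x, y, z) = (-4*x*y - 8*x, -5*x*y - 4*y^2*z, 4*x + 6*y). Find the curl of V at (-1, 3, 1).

(∇×V)₁ = ∂V₃/∂y − ∂V₂/∂z = 4*y^2 + 6
(∇×V)₂ = ∂V₁/∂z − ∂V₃/∂x = -4
(∇×V)₃ = ∂V₂/∂x − ∂V₁/∂y = 4*x - 5*y
∇×V = (4*y^2 + 6, -4, 4*x - 5*y)
At (-1, 3, 1): (42, -4, -19).

(42, -4, -19)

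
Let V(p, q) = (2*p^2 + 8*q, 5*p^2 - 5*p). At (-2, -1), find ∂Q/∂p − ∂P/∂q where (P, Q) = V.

∂V₂/∂p = 10*p - 5
∂V₁/∂q = 8
Scalar curl = 10*p - 13
At (-2, -1): -33.

-33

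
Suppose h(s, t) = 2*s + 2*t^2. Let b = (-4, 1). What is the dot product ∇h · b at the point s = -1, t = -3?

-20

∂h/∂s = 2
∂h/∂t = 4*t
∇h at (-1, -3) = (2, -12)
∇h · b = (2)(-4) + (-12)(1) = -20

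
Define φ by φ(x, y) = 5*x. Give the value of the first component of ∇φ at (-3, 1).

5

(∇φ)_1 = ∂φ/∂x = 5
At (-3, 1): 5.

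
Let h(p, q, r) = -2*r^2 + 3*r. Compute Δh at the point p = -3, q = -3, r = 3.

-4

∂²h/∂p² = 0
∂²h/∂q² = 0
∂²h/∂r² = -4
∇²h = -4
At (-3, -3, 3): -4.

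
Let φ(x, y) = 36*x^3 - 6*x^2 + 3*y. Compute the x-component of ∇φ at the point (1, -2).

96

(∇φ)_1 = ∂φ/∂x = 108*x^2 - 12*x
At (1, -2): 96.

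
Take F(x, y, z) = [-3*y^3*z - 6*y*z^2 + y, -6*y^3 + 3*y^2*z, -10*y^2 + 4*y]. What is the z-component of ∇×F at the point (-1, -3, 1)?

86

(∇×F)_3 = ∂F₂/∂x − ∂F₁/∂y
= 0 − (-9*y^2*z - 6*z^2 + 1)
= 9*y^2*z + 6*z^2 - 1
At (-1, -3, 1): 86.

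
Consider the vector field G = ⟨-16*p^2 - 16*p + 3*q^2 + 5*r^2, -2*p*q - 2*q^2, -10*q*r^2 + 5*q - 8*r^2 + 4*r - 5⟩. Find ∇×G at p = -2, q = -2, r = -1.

(-5, -10, 16)

(∇×G)₁ = ∂G₃/∂q − ∂G₂/∂r = -10*r^2 + 5
(∇×G)₂ = ∂G₁/∂r − ∂G₃/∂p = 10*r
(∇×G)₃ = ∂G₂/∂p − ∂G₁/∂q = -8*q
∇×G = (-10*r^2 + 5, 10*r, -8*q)
At (-2, -2, -1): (-5, -10, 16).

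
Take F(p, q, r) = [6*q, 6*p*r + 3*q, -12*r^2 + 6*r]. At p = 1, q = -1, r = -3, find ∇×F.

(-6, 0, -24)

(∇×F)₁ = ∂F₃/∂q − ∂F₂/∂r = -6*p
(∇×F)₂ = ∂F₁/∂r − ∂F₃/∂p = 0
(∇×F)₃ = ∂F₂/∂p − ∂F₁/∂q = 6*r - 6
∇×F = (-6*p, 0, 6*r - 6)
At (1, -1, -3): (-6, 0, -24).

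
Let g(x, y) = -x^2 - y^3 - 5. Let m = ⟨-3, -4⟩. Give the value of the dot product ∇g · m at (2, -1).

24

∂g/∂x = -2*x
∂g/∂y = -3*y^2
∇g at (2, -1) = (-4, -3)
∇g · m = (-4)(-3) + (-3)(-4) = 24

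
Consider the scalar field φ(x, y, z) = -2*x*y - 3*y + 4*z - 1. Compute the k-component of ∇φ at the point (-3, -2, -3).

(∇φ)_3 = ∂φ/∂z = 4
At (-3, -2, -3): 4.

4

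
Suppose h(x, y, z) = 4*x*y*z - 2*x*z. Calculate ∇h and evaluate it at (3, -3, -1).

∂h/∂x = 4*y*z - 2*z
∂h/∂y = 4*x*z
∂h/∂z = 4*x*y - 2*x
∇h = (4*y*z - 2*z, 4*x*z, 4*x*y - 2*x)
At (3, -3, -1): (14, -12, -42).

(14, -12, -42)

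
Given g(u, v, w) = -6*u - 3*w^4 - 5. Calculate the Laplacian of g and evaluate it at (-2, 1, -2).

∂²g/∂u² = 0
∂²g/∂v² = 0
∂²g/∂w² = -36*w^2
∇²g = -36*w^2
At (-2, 1, -2): -144.

-144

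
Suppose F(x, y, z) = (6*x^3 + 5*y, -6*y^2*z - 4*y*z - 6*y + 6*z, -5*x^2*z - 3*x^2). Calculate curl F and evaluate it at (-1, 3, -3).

(60, 24, -5)

(∇×F)₁ = ∂F₃/∂y − ∂F₂/∂z = 6*y^2 + 4*y - 6
(∇×F)₂ = ∂F₁/∂z − ∂F₃/∂x = 10*x*z + 6*x
(∇×F)₃ = ∂F₂/∂x − ∂F₁/∂y = -5
∇×F = (6*y^2 + 4*y - 6, 10*x*z + 6*x, -5)
At (-1, 3, -3): (60, 24, -5).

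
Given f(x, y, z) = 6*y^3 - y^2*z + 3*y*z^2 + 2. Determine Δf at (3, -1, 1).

∂²f/∂x² = 0
∂²f/∂y² = 2*(18*y - z)
∂²f/∂z² = 6*y
∇²f = 42*y - 2*z
At (3, -1, 1): -44.

-44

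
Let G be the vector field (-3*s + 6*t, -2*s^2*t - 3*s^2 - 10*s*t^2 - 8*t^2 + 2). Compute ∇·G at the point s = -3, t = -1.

∂G₁/∂s = -3
∂G₂/∂t = -2*s^2 - 20*s*t - 16*t
∇·G = -2*s^2 - 20*s*t - 16*t - 3
At (-3, -1): -65.

-65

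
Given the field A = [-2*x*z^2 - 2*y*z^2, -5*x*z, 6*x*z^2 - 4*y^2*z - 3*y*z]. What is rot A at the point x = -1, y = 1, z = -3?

(28, -54, 33)

(∇×A)₁ = ∂A₃/∂y − ∂A₂/∂z = 5*x - 8*y*z - 3*z
(∇×A)₂ = ∂A₁/∂z − ∂A₃/∂x = -4*x*z - 4*y*z - 6*z^2
(∇×A)₃ = ∂A₂/∂x − ∂A₁/∂y = 2*z^2 - 5*z
∇×A = (5*x - 8*y*z - 3*z, -4*x*z - 4*y*z - 6*z^2, 2*z^2 - 5*z)
At (-1, 1, -3): (28, -54, 33).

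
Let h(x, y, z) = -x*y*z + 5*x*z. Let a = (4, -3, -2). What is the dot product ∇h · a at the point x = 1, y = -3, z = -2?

-86

∂h/∂x = -y*z + 5*z
∂h/∂y = -x*z
∂h/∂z = -x*y + 5*x
∇h at (1, -3, -2) = (-16, 2, 8)
∇h · a = (-16)(4) + (2)(-3) + (8)(-2) = -86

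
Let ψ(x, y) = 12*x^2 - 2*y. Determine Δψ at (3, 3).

∂²ψ/∂x² = 24
∂²ψ/∂y² = 0
∇²ψ = 24
At (3, 3): 24.

24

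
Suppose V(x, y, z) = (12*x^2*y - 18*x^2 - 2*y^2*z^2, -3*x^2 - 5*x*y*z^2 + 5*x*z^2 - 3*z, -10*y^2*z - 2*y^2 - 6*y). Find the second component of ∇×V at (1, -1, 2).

(∇×V)_2 = ∂V₁/∂z − ∂V₃/∂x
= -4*y^2*z − (0)
= -4*y^2*z
At (1, -1, 2): -8.

-8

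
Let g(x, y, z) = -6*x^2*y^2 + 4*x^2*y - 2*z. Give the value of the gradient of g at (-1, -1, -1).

(20, 16, -2)

∂g/∂x = -12*x*y^2 + 8*x*y
∂g/∂y = -12*x^2*y + 4*x^2
∂g/∂z = -2
∇g = (-12*x*y^2 + 8*x*y, -12*x^2*y + 4*x^2, -2)
At (-1, -1, -1): (20, 16, -2).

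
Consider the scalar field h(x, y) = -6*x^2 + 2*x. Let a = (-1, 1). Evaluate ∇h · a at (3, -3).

34

∂h/∂x = -12*x + 2
∂h/∂y = 0
∇h at (3, -3) = (-34, 0)
∇h · a = (-34)(-1) + (0)(1) = 34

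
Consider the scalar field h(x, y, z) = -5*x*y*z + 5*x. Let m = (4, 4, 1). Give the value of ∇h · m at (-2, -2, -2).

-160

∂h/∂x = -5*y*z + 5
∂h/∂y = -5*x*z
∂h/∂z = -5*x*y
∇h at (-2, -2, -2) = (-15, -20, -20)
∇h · m = (-15)(4) + (-20)(4) + (-20)(1) = -160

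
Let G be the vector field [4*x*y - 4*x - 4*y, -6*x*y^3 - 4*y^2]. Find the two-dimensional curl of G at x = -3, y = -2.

∂G₂/∂x = -6*y^3
∂G₁/∂y = 4*x - 4
Scalar curl = -4*x - 6*y^3 + 4
At (-3, -2): 64.

64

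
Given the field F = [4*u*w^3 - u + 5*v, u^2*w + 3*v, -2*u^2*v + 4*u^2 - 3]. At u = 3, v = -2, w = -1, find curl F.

(-27, -12, -11)

(∇×F)₁ = ∂F₃/∂v − ∂F₂/∂w = -3*u^2
(∇×F)₂ = ∂F₁/∂w − ∂F₃/∂u = 4*u*v + 12*u*w^2 - 8*u
(∇×F)₃ = ∂F₂/∂u − ∂F₁/∂v = 2*u*w - 5
∇×F = (-3*u^2, 4*u*v + 12*u*w^2 - 8*u, 2*u*w - 5)
At (3, -2, -1): (-27, -12, -11).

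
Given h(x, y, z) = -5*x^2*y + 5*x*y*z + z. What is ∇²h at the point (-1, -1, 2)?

10

∂²h/∂x² = -10*y
∂²h/∂y² = 0
∂²h/∂z² = 0
∇²h = -10*y
At (-1, -1, 2): 10.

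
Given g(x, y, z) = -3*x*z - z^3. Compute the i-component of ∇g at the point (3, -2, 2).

-6

(∇g)_1 = ∂g/∂x = -3*z
At (3, -2, 2): -6.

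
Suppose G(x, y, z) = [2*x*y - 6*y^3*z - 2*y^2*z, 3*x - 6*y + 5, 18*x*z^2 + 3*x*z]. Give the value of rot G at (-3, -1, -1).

(∇×G)₁ = ∂G₃/∂y − ∂G₂/∂z = 0
(∇×G)₂ = ∂G₁/∂z − ∂G₃/∂x = -6*y^3 - 2*y^2 - 18*z^2 - 3*z
(∇×G)₃ = ∂G₂/∂x − ∂G₁/∂y = -2*x + 18*y^2*z + 4*y*z + 3
∇×G = (0, -6*y^3 - 2*y^2 - 18*z^2 - 3*z, -2*x + 18*y^2*z + 4*y*z + 3)
At (-3, -1, -1): (0, -11, -5).

(0, -11, -5)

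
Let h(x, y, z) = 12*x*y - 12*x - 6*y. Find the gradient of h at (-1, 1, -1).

∂h/∂x = 12*y - 12
∂h/∂y = 12*x - 6
∂h/∂z = 0
∇h = (12*y - 12, 12*x - 6, 0)
At (-1, 1, -1): (0, -18, 0).

(0, -18, 0)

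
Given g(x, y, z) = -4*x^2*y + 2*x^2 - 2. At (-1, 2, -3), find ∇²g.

∂²g/∂x² = 4*(-2*y + 1)
∂²g/∂y² = 0
∂²g/∂z² = 0
∇²g = -8*y + 4
At (-1, 2, -3): -12.

-12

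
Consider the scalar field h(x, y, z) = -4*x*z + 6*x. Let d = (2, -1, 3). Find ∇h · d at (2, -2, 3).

-36

∂h/∂x = -4*z + 6
∂h/∂y = 0
∂h/∂z = -4*x
∇h at (2, -2, 3) = (-6, 0, -8)
∇h · d = (-6)(2) + (0)(-1) + (-8)(3) = -36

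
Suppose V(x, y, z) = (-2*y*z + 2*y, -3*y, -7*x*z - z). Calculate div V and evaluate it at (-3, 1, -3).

∂V₁/∂x = 0
∂V₂/∂y = -3
∂V₃/∂z = -7*x - 1
∇·V = -7*x - 4
At (-3, 1, -3): 17.

17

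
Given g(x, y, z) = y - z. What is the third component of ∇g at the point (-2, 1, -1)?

(∇g)_3 = ∂g/∂z = -1
At (-2, 1, -1): -1.

-1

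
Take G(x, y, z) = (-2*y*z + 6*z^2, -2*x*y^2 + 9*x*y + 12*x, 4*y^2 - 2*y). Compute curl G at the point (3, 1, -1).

(6, -14, 17)

(∇×G)₁ = ∂G₃/∂y − ∂G₂/∂z = 8*y - 2
(∇×G)₂ = ∂G₁/∂z − ∂G₃/∂x = -2*y + 12*z
(∇×G)₃ = ∂G₂/∂x − ∂G₁/∂y = -2*y^2 + 9*y + 2*z + 12
∇×G = (8*y - 2, -2*y + 12*z, -2*y^2 + 9*y + 2*z + 12)
At (3, 1, -1): (6, -14, 17).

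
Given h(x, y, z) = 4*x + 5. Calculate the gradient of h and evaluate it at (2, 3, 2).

(4, 0, 0)

∂h/∂x = 4
∂h/∂y = 0
∂h/∂z = 0
∇h = (4, 0, 0)
At (2, 3, 2): (4, 0, 0).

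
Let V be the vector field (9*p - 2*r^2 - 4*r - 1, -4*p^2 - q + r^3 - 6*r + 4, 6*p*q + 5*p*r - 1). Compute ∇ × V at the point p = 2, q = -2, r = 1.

(15, -1, -16)

(∇×V)₁ = ∂V₃/∂q − ∂V₂/∂r = 6*p - 3*r^2 + 6
(∇×V)₂ = ∂V₁/∂r − ∂V₃/∂p = -6*q - 9*r - 4
(∇×V)₃ = ∂V₂/∂p − ∂V₁/∂q = -8*p
∇×V = (6*p - 3*r^2 + 6, -6*q - 9*r - 4, -8*p)
At (2, -2, 1): (15, -1, -16).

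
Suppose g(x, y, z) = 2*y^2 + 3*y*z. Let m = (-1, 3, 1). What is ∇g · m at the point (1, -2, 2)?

∂g/∂x = 0
∂g/∂y = 4*y + 3*z
∂g/∂z = 3*y
∇g at (1, -2, 2) = (0, -2, -6)
∇g · m = (0)(-1) + (-2)(3) + (-6)(1) = -12

-12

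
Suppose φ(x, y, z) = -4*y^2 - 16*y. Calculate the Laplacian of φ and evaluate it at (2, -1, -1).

∂²φ/∂x² = 0
∂²φ/∂y² = -8
∂²φ/∂z² = 0
∇²φ = -8
At (2, -1, -1): -8.

-8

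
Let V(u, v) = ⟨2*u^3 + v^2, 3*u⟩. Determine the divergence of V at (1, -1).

6

∂V₁/∂u = 6*u^2
∂V₂/∂v = 0
∇·V = 6*u^2
At (1, -1): 6.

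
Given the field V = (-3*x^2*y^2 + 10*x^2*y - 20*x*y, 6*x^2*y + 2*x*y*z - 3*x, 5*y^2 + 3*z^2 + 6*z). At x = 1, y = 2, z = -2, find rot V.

(∇×V)₁ = ∂V₃/∂y − ∂V₂/∂z = -2*x*y + 10*y
(∇×V)₂ = ∂V₁/∂z − ∂V₃/∂x = 0
(∇×V)₃ = ∂V₂/∂x − ∂V₁/∂y = 6*x^2*y - 10*x^2 + 12*x*y + 20*x + 2*y*z - 3
∇×V = (-2*x*y + 10*y, 0, 6*x^2*y - 10*x^2 + 12*x*y + 20*x + 2*y*z - 3)
At (1, 2, -2): (16, 0, 35).

(16, 0, 35)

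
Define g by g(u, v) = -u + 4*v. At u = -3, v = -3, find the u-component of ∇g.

-1

(∇g)_1 = ∂g/∂u = -1
At (-3, -3): -1.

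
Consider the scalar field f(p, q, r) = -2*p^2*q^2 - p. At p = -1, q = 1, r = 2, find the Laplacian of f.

-8

∂²f/∂p² = -4*q^2
∂²f/∂q² = -4*p^2
∂²f/∂r² = 0
∇²f = -4*p^2 - 4*q^2
At (-1, 1, 2): -8.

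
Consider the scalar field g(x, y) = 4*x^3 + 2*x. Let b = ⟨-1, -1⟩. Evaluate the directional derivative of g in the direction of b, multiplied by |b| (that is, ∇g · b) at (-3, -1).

-110

∂g/∂x = 12*x^2 + 2
∂g/∂y = 0
∇g at (-3, -1) = (110, 0)
∇g · b = (110)(-1) + (0)(-1) = -110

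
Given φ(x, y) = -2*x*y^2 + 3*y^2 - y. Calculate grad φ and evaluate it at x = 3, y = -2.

(-8, 11)

∂φ/∂x = -2*y^2
∂φ/∂y = -4*x*y + 6*y - 1
∇φ = (-2*y^2, -4*x*y + 6*y - 1)
At (3, -2): (-8, 11).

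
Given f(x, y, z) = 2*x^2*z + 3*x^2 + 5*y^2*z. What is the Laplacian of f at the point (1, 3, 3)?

48

∂²f/∂x² = 2*(2*z + 3)
∂²f/∂y² = 10*z
∂²f/∂z² = 0
∇²f = 14*z + 6
At (1, 3, 3): 48.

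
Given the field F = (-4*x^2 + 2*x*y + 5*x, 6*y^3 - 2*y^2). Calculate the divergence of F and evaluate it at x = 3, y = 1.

∂F₁/∂x = -8*x + 2*y + 5
∂F₂/∂y = 18*y^2 - 4*y
∇·F = -8*x + 18*y^2 - 2*y + 5
At (3, 1): -3.

-3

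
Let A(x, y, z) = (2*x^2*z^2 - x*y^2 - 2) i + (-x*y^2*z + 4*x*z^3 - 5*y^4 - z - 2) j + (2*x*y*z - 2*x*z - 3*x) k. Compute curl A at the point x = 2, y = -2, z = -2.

(∇×A)₁ = ∂A₃/∂y − ∂A₂/∂z = x*y^2 - 12*x*z^2 + 2*x*z + 1
(∇×A)₂ = ∂A₁/∂z − ∂A₃/∂x = 4*x^2*z - 2*y*z + 2*z + 3
(∇×A)₃ = ∂A₂/∂x − ∂A₁/∂y = 2*x*y - y^2*z + 4*z^3
∇×A = (x*y^2 - 12*x*z^2 + 2*x*z + 1, 4*x^2*z - 2*y*z + 2*z + 3, 2*x*y - y^2*z + 4*z^3)
At (2, -2, -2): (-95, -41, -32).

(-95, -41, -32)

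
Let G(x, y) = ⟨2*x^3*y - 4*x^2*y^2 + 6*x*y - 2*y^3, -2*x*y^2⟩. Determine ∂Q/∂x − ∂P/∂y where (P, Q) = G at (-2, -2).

∂G₂/∂x = -2*y^2
∂G₁/∂y = 2*x^3 - 8*x^2*y + 6*x - 6*y^2
Scalar curl = -2*x^3 + 8*x^2*y - 6*x + 4*y^2
At (-2, -2): -20.

-20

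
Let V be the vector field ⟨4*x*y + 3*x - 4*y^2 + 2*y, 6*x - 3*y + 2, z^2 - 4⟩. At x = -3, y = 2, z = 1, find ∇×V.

(0, 0, 32)

(∇×V)₁ = ∂V₃/∂y − ∂V₂/∂z = 0
(∇×V)₂ = ∂V₁/∂z − ∂V₃/∂x = 0
(∇×V)₃ = ∂V₂/∂x − ∂V₁/∂y = -4*x + 8*y + 4
∇×V = (0, 0, -4*x + 8*y + 4)
At (-3, 2, 1): (0, 0, 32).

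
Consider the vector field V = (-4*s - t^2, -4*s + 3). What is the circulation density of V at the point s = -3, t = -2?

∂V₂/∂s = -4
∂V₁/∂t = -2*t
Scalar curl = 2*t - 4
At (-3, -2): -8.

-8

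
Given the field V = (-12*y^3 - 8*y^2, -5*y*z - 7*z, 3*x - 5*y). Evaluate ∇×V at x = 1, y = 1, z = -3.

(7, -3, 52)

(∇×V)₁ = ∂V₃/∂y − ∂V₂/∂z = 5*y + 2
(∇×V)₂ = ∂V₁/∂z − ∂V₃/∂x = -3
(∇×V)₃ = ∂V₂/∂x − ∂V₁/∂y = 36*y^2 + 16*y
∇×V = (5*y + 2, -3, 36*y^2 + 16*y)
At (1, 1, -3): (7, -3, 52).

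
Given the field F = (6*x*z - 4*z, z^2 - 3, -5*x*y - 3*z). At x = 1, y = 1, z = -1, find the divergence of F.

-9

∂F₁/∂x = 6*z
∂F₂/∂y = 0
∂F₃/∂z = -3
∇·F = 6*z - 3
At (1, 1, -1): -9.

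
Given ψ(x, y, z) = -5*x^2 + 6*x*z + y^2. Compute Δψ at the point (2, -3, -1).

-8

∂²ψ/∂x² = -10
∂²ψ/∂y² = 2
∂²ψ/∂z² = 0
∇²ψ = -8
At (2, -3, -1): -8.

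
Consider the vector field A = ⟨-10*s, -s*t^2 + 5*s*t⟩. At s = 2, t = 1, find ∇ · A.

∂A₁/∂s = -10
∂A₂/∂t = -2*s*t + 5*s
∇·A = -2*s*t + 5*s - 10
At (2, 1): -4.

-4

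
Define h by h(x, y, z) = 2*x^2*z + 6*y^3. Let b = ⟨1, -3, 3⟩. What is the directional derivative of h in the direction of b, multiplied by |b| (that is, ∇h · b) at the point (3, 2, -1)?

∂h/∂x = 4*x*z
∂h/∂y = 18*y^2
∂h/∂z = 2*x^2
∇h at (3, 2, -1) = (-12, 72, 18)
∇h · b = (-12)(1) + (72)(-3) + (18)(3) = -174

-174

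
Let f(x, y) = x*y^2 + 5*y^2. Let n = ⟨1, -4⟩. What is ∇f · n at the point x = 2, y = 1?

∂f/∂x = y^2
∂f/∂y = 2*x*y + 10*y
∇f at (2, 1) = (1, 14)
∇f · n = (1)(1) + (14)(-4) = -55

-55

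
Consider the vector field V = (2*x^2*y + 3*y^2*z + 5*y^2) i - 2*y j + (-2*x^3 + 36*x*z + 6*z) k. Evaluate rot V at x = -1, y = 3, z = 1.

(∇×V)₁ = ∂V₃/∂y − ∂V₂/∂z = 0
(∇×V)₂ = ∂V₁/∂z − ∂V₃/∂x = 6*x^2 + 3*y^2 - 36*z
(∇×V)₃ = ∂V₂/∂x − ∂V₁/∂y = -2*x^2 - 6*y*z - 10*y
∇×V = (0, 6*x^2 + 3*y^2 - 36*z, -2*x^2 - 6*y*z - 10*y)
At (-1, 3, 1): (0, -3, -50).

(0, -3, -50)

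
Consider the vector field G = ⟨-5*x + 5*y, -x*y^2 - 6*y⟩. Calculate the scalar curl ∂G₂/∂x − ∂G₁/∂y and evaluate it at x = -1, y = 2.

∂G₂/∂x = -y^2
∂G₁/∂y = 5
Scalar curl = -y^2 - 5
At (-1, 2): -9.

-9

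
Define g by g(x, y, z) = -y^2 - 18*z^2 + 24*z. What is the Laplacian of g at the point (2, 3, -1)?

-38

∂²g/∂x² = 0
∂²g/∂y² = -2
∂²g/∂z² = -36
∇²g = -38
At (2, 3, -1): -38.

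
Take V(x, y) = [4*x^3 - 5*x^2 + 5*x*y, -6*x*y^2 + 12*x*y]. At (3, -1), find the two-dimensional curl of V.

-33

∂V₂/∂x = -6*y^2 + 12*y
∂V₁/∂y = 5*x
Scalar curl = -5*x - 6*y^2 + 12*y
At (3, -1): -33.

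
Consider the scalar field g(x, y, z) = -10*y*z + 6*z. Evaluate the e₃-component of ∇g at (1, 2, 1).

(∇g)_3 = ∂g/∂z = -10*y + 6
At (1, 2, 1): -14.

-14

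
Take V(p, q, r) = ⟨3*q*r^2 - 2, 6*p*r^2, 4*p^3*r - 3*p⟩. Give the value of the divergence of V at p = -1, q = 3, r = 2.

-4

∂V₁/∂p = 0
∂V₂/∂q = 0
∂V₃/∂r = 4*p^3
∇·V = 4*p^3
At (-1, 3, 2): -4.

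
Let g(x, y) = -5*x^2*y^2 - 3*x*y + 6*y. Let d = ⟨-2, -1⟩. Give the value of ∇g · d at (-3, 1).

21

∂g/∂x = -10*x*y^2 - 3*y
∂g/∂y = -10*x^2*y - 3*x + 6
∇g at (-3, 1) = (27, -75)
∇g · d = (27)(-2) + (-75)(-1) = 21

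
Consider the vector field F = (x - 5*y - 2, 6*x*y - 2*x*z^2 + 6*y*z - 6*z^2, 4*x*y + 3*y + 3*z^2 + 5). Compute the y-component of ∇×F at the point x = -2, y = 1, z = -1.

(∇×F)_2 = ∂F₁/∂z − ∂F₃/∂x
= 0 − (4*y)
= -4*y
At (-2, 1, -1): -4.

-4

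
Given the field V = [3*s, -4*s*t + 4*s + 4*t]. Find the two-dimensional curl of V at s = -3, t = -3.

16

∂V₂/∂s = -4*t + 4
∂V₁/∂t = 0
Scalar curl = -4*t + 4
At (-3, -3): 16.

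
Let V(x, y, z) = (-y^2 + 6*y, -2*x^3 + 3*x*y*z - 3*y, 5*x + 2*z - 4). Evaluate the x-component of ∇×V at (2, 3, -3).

-18

(∇×V)_1 = ∂V₃/∂y − ∂V₂/∂z
= 0 − (3*x*y)
= -3*x*y
At (2, 3, -3): -18.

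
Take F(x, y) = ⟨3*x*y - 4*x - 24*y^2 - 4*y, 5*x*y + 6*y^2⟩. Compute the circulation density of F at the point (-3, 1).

66

∂F₂/∂x = 5*y
∂F₁/∂y = 3*x - 48*y - 4
Scalar curl = -3*x + 53*y + 4
At (-3, 1): 66.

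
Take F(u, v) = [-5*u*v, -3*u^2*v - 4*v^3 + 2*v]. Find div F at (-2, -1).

-17

∂F₁/∂u = -5*v
∂F₂/∂v = -3*u^2 - 12*v^2 + 2
∇·F = -3*u^2 - 12*v^2 - 5*v + 2
At (-2, -1): -17.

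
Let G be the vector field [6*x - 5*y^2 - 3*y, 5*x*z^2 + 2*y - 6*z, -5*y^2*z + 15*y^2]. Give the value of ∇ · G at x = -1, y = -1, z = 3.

3

∂G₁/∂x = 6
∂G₂/∂y = 2
∂G₃/∂z = -5*y^2
∇·G = -5*y^2 + 8
At (-1, -1, 3): 3.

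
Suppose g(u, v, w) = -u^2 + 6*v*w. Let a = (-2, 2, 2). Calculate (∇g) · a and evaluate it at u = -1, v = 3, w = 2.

56

∂g/∂u = -2*u
∂g/∂v = 6*w
∂g/∂w = 6*v
∇g at (-1, 3, 2) = (2, 12, 18)
∇g · a = (2)(-2) + (12)(2) + (18)(2) = 56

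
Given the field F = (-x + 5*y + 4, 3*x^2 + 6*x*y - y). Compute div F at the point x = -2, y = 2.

-14

∂F₁/∂x = -1
∂F₂/∂y = 6*x - 1
∇·F = 6*x - 2
At (-2, 2): -14.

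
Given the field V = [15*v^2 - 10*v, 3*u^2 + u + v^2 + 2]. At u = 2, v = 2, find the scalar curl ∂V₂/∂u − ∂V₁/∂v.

-37

∂V₂/∂u = 6*u + 1
∂V₁/∂v = 30*v - 10
Scalar curl = 6*u - 30*v + 11
At (2, 2): -37.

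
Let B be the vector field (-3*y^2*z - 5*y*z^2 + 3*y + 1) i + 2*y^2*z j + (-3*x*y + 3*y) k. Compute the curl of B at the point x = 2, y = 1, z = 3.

(-5, -30, 60)

(∇×B)₁ = ∂B₃/∂y − ∂B₂/∂z = -3*x - 2*y^2 + 3
(∇×B)₂ = ∂B₁/∂z − ∂B₃/∂x = -3*y^2 - 10*y*z + 3*y
(∇×B)₃ = ∂B₂/∂x − ∂B₁/∂y = 6*y*z + 5*z^2 - 3
∇×B = (-3*x - 2*y^2 + 3, -3*y^2 - 10*y*z + 3*y, 6*y*z + 5*z^2 - 3)
At (2, 1, 3): (-5, -30, 60).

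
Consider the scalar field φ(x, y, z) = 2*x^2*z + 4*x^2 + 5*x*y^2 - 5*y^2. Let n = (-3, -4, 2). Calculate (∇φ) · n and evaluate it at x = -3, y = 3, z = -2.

381

∂φ/∂x = 4*x*z + 8*x + 5*y^2
∂φ/∂y = 10*x*y - 10*y
∂φ/∂z = 2*x^2
∇φ at (-3, 3, -2) = (45, -120, 18)
∇φ · n = (45)(-3) + (-120)(-4) + (18)(2) = 381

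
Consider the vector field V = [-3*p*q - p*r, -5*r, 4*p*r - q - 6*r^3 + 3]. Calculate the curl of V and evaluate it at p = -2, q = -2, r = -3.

(∇×V)₁ = ∂V₃/∂q − ∂V₂/∂r = 4
(∇×V)₂ = ∂V₁/∂r − ∂V₃/∂p = -p - 4*r
(∇×V)₃ = ∂V₂/∂p − ∂V₁/∂q = 3*p
∇×V = (4, -p - 4*r, 3*p)
At (-2, -2, -3): (4, 14, -6).

(4, 14, -6)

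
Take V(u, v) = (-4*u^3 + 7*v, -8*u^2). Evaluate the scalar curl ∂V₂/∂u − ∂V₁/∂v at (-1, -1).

9

∂V₂/∂u = -16*u
∂V₁/∂v = 7
Scalar curl = -16*u - 7
At (-1, -1): 9.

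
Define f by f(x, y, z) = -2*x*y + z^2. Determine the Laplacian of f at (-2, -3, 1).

2

∂²f/∂x² = 0
∂²f/∂y² = 0
∂²f/∂z² = 2
∇²f = 2
At (-2, -3, 1): 2.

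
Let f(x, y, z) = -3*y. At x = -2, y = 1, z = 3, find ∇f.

(0, -3, 0)

∂f/∂x = 0
∂f/∂y = -3
∂f/∂z = 0
∇f = (0, -3, 0)
At (-2, 1, 3): (0, -3, 0).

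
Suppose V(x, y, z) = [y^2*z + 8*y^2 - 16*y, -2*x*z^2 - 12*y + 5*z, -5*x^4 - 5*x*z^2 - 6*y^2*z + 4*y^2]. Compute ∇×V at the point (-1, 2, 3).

(-73, 29, -46)

(∇×V)₁ = ∂V₃/∂y − ∂V₂/∂z = 4*x*z - 12*y*z + 8*y - 5
(∇×V)₂ = ∂V₁/∂z − ∂V₃/∂x = 20*x^3 + y^2 + 5*z^2
(∇×V)₃ = ∂V₂/∂x − ∂V₁/∂y = -2*y*z - 16*y - 2*z^2 + 16
∇×V = (4*x*z - 12*y*z + 8*y - 5, 20*x^3 + y^2 + 5*z^2, -2*y*z - 16*y - 2*z^2 + 16)
At (-1, 2, 3): (-73, 29, -46).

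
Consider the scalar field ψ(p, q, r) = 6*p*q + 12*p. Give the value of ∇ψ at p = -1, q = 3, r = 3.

(30, -6, 0)

∂ψ/∂p = 6*q + 12
∂ψ/∂q = 6*p
∂ψ/∂r = 0
∇ψ = (6*q + 12, 6*p, 0)
At (-1, 3, 3): (30, -6, 0).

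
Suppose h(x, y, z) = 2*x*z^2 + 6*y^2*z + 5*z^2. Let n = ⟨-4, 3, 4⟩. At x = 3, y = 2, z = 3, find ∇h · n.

∂h/∂x = 2*z^2
∂h/∂y = 12*y*z
∂h/∂z = 4*x*z + 6*y^2 + 10*z
∇h at (3, 2, 3) = (18, 72, 90)
∇h · n = (18)(-4) + (72)(3) + (90)(4) = 504

504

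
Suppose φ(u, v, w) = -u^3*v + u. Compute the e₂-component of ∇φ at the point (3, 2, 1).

-27

(∇φ)_2 = ∂φ/∂v = -u^3
At (3, 2, 1): -27.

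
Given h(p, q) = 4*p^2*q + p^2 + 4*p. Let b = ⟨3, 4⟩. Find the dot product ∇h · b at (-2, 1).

16

∂h/∂p = 8*p*q + 2*p + 4
∂h/∂q = 4*p^2
∇h at (-2, 1) = (-16, 16)
∇h · b = (-16)(3) + (16)(4) = 16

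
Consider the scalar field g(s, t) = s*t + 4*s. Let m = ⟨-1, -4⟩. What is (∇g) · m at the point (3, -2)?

-14

∂g/∂s = t + 4
∂g/∂t = s
∇g at (3, -2) = (2, 3)
∇g · m = (2)(-1) + (3)(-4) = -14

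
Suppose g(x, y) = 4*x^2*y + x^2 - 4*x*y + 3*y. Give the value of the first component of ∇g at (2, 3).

40

(∇g)_1 = ∂g/∂x = 8*x*y + 2*x - 4*y
At (2, 3): 40.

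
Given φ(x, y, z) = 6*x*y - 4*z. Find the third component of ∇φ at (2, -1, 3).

(∇φ)_3 = ∂φ/∂z = -4
At (2, -1, 3): -4.

-4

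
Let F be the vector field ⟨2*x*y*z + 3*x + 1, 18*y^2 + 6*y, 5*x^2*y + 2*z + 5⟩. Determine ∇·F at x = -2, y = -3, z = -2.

-85

∂F₁/∂x = 2*y*z + 3
∂F₂/∂y = 36*y + 6
∂F₃/∂z = 2
∇·F = 2*y*z + 36*y + 11
At (-2, -3, -2): -85.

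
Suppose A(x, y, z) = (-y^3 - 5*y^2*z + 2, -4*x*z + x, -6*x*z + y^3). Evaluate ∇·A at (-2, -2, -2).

∂A₁/∂x = 0
∂A₂/∂y = 0
∂A₃/∂z = -6*x
∇·A = -6*x
At (-2, -2, -2): 12.

12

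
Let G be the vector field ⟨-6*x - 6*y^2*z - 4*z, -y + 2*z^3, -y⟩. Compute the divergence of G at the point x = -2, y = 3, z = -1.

∂G₁/∂x = -6
∂G₂/∂y = -1
∂G₃/∂z = 0
∇·G = -7
At (-2, 3, -1): -7.

-7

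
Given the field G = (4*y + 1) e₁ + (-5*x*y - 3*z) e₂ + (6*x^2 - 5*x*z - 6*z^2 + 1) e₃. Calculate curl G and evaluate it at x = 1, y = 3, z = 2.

(∇×G)₁ = ∂G₃/∂y − ∂G₂/∂z = 3
(∇×G)₂ = ∂G₁/∂z − ∂G₃/∂x = -12*x + 5*z
(∇×G)₃ = ∂G₂/∂x − ∂G₁/∂y = -5*y - 4
∇×G = (3, -12*x + 5*z, -5*y - 4)
At (1, 3, 2): (3, -2, -19).

(3, -2, -19)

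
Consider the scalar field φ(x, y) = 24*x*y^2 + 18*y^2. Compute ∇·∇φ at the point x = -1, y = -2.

∂²φ/∂x² = 0
∂²φ/∂y² = 12*(4*x + 3)
∇²φ = 48*x + 36
At (-1, -2): -12.

-12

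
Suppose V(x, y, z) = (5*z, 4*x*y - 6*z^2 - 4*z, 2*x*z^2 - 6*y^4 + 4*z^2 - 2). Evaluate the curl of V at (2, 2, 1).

(-176, 3, 8)

(∇×V)₁ = ∂V₃/∂y − ∂V₂/∂z = -24*y^3 + 12*z + 4
(∇×V)₂ = ∂V₁/∂z − ∂V₃/∂x = -2*z^2 + 5
(∇×V)₃ = ∂V₂/∂x − ∂V₁/∂y = 4*y
∇×V = (-24*y^3 + 12*z + 4, -2*z^2 + 5, 4*y)
At (2, 2, 1): (-176, 3, 8).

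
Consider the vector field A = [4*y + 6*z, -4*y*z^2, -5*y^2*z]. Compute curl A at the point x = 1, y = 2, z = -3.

(12, 6, -4)

(∇×A)₁ = ∂A₃/∂y − ∂A₂/∂z = -2*y*z
(∇×A)₂ = ∂A₁/∂z − ∂A₃/∂x = 6
(∇×A)₃ = ∂A₂/∂x − ∂A₁/∂y = -4
∇×A = (-2*y*z, 6, -4)
At (1, 2, -3): (12, 6, -4).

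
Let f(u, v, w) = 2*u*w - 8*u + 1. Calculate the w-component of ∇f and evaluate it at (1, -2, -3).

2

(∇f)_3 = ∂f/∂w = 2*u
At (1, -2, -3): 2.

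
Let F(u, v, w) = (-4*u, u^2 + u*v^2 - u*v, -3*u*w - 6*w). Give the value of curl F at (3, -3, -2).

(0, -6, 18)

(∇×F)₁ = ∂F₃/∂v − ∂F₂/∂w = 0
(∇×F)₂ = ∂F₁/∂w − ∂F₃/∂u = 3*w
(∇×F)₃ = ∂F₂/∂u − ∂F₁/∂v = 2*u + v^2 - v
∇×F = (0, 3*w, 2*u + v^2 - v)
At (3, -3, -2): (0, -6, 18).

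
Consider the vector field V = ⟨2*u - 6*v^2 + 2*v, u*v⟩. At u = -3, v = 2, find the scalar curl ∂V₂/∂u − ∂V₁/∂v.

∂V₂/∂u = v
∂V₁/∂v = -12*v + 2
Scalar curl = 13*v - 2
At (-3, 2): 24.

24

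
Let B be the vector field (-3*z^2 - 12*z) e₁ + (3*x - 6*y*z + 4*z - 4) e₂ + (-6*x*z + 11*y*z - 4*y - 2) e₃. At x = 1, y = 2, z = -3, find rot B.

(∇×B)₁ = ∂B₃/∂y − ∂B₂/∂z = 6*y + 11*z - 8
(∇×B)₂ = ∂B₁/∂z − ∂B₃/∂x = -12
(∇×B)₃ = ∂B₂/∂x − ∂B₁/∂y = 3
∇×B = (6*y + 11*z - 8, -12, 3)
At (1, 2, -3): (-29, -12, 3).

(-29, -12, 3)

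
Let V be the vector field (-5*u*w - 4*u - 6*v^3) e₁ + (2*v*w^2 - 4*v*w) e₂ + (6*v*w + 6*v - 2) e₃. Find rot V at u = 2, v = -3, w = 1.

(∇×V)₁ = ∂V₃/∂v − ∂V₂/∂w = -4*v*w + 4*v + 6*w + 6
(∇×V)₂ = ∂V₁/∂w − ∂V₃/∂u = -5*u
(∇×V)₃ = ∂V₂/∂u − ∂V₁/∂v = 18*v^2
∇×V = (-4*v*w + 4*v + 6*w + 6, -5*u, 18*v^2)
At (2, -3, 1): (12, -10, 162).

(12, -10, 162)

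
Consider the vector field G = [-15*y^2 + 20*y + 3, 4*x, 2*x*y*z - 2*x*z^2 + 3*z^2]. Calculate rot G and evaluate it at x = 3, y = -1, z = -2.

(∇×G)₁ = ∂G₃/∂y − ∂G₂/∂z = 2*x*z
(∇×G)₂ = ∂G₁/∂z − ∂G₃/∂x = -2*y*z + 2*z^2
(∇×G)₃ = ∂G₂/∂x − ∂G₁/∂y = 30*y - 16
∇×G = (2*x*z, -2*y*z + 2*z^2, 30*y - 16)
At (3, -1, -2): (-12, 4, -46).

(-12, 4, -46)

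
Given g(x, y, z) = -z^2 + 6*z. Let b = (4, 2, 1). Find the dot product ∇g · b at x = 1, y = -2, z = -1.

∂g/∂x = 0
∂g/∂y = 0
∂g/∂z = -2*z + 6
∇g at (1, -2, -1) = (0, 0, 8)
∇g · b = (0)(4) + (0)(2) + (8)(1) = 8

8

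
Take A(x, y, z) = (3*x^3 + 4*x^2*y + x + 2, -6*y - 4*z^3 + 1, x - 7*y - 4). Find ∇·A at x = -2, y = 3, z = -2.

-17

∂A₁/∂x = 9*x^2 + 8*x*y + 1
∂A₂/∂y = -6
∂A₃/∂z = 0
∇·A = 9*x^2 + 8*x*y - 5
At (-2, 3, -2): -17.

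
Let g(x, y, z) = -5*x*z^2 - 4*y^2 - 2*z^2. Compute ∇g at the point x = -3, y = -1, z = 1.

∂g/∂x = -5*z^2
∂g/∂y = -8*y
∂g/∂z = -10*x*z - 4*z
∇g = (-5*z^2, -8*y, -10*x*z - 4*z)
At (-3, -1, 1): (-5, 8, 26).

(-5, 8, 26)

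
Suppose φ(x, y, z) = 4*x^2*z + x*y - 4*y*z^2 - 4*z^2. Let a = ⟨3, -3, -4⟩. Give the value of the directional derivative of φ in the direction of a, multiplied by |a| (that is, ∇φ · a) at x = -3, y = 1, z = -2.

-68

∂φ/∂x = 8*x*z + y
∂φ/∂y = x - 4*z^2
∂φ/∂z = 4*x^2 - 8*y*z - 8*z
∇φ at (-3, 1, -2) = (49, -19, 68)
∇φ · a = (49)(3) + (-19)(-3) + (68)(-4) = -68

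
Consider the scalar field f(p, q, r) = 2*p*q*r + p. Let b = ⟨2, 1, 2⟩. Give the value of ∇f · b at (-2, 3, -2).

∂f/∂p = 2*q*r + 1
∂f/∂q = 2*p*r
∂f/∂r = 2*p*q
∇f at (-2, 3, -2) = (-11, 8, -12)
∇f · b = (-11)(2) + (8)(1) + (-12)(2) = -38

-38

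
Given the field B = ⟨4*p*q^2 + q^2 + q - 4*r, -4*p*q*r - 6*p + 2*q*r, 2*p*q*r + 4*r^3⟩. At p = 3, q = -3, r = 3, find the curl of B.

(-12, 14, 107)

(∇×B)₁ = ∂B₃/∂q − ∂B₂/∂r = 4*p*q + 2*p*r - 2*q
(∇×B)₂ = ∂B₁/∂r − ∂B₃/∂p = -2*q*r - 4
(∇×B)₃ = ∂B₂/∂p − ∂B₁/∂q = -8*p*q - 4*q*r - 2*q - 7
∇×B = (4*p*q + 2*p*r - 2*q, -2*q*r - 4, -8*p*q - 4*q*r - 2*q - 7)
At (3, -3, 3): (-12, 14, 107).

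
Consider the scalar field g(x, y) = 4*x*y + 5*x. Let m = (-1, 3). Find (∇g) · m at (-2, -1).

-25

∂g/∂x = 4*y + 5
∂g/∂y = 4*x
∇g at (-2, -1) = (1, -8)
∇g · m = (1)(-1) + (-8)(3) = -25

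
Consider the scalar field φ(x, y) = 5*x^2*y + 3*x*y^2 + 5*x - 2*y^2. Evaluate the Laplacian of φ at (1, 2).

22

∂²φ/∂x² = 10*y
∂²φ/∂y² = 2*(3*x - 2)
∇²φ = 6*x + 10*y - 4
At (1, 2): 22.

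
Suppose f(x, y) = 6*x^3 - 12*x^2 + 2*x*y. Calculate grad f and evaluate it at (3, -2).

(86, 6)

∂f/∂x = 18*x^2 - 24*x + 2*y
∂f/∂y = 2*x
∇f = (18*x^2 - 24*x + 2*y, 2*x)
At (3, -2): (86, 6).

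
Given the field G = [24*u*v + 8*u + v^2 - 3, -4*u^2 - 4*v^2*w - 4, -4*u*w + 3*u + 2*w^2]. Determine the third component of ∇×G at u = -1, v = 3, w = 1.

26

(∇×G)_3 = ∂G₂/∂u − ∂G₁/∂v
= -8*u − (24*u + 2*v)
= -32*u - 2*v
At (-1, 3, 1): 26.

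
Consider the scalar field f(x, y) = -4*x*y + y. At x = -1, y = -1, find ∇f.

∂f/∂x = -4*y
∂f/∂y = -4*x + 1
∇f = (-4*y, -4*x + 1)
At (-1, -1): (4, 5).

(4, 5)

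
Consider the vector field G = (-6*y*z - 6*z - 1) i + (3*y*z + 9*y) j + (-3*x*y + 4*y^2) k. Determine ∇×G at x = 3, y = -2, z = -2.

(-19, 0, -12)

(∇×G)₁ = ∂G₃/∂y − ∂G₂/∂z = -3*x + 5*y
(∇×G)₂ = ∂G₁/∂z − ∂G₃/∂x = -3*y - 6
(∇×G)₃ = ∂G₂/∂x − ∂G₁/∂y = 6*z
∇×G = (-3*x + 5*y, -3*y - 6, 6*z)
At (3, -2, -2): (-19, 0, -12).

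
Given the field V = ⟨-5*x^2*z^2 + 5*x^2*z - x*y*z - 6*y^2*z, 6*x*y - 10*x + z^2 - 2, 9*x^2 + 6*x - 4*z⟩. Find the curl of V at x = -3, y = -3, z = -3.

(6, 300, 89)

(∇×V)₁ = ∂V₃/∂y − ∂V₂/∂z = -2*z
(∇×V)₂ = ∂V₁/∂z − ∂V₃/∂x = -10*x^2*z + 5*x^2 - x*y - 18*x - 6*y^2 - 6
(∇×V)₃ = ∂V₂/∂x − ∂V₁/∂y = x*z + 12*y*z + 6*y - 10
∇×V = (-2*z, -10*x^2*z + 5*x^2 - x*y - 18*x - 6*y^2 - 6, x*z + 12*y*z + 6*y - 10)
At (-3, -3, -3): (6, 300, 89).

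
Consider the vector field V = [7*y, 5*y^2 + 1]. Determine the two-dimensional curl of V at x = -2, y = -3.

∂V₂/∂x = 0
∂V₁/∂y = 7
Scalar curl = -7
At (-2, -3): -7.

-7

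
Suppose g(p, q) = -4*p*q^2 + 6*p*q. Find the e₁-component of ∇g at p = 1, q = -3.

-54

(∇g)_1 = ∂g/∂p = -4*q^2 + 6*q
At (1, -3): -54.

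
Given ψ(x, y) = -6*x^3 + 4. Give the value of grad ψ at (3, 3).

(-162, 0)

∂ψ/∂x = -18*x^2
∂ψ/∂y = 0
∇ψ = (-18*x^2, 0)
At (3, 3): (-162, 0).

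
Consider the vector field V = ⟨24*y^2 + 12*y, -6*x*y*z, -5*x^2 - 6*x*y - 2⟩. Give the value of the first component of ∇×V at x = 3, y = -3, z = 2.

(∇×V)_1 = ∂V₃/∂y − ∂V₂/∂z
= -6*x − (-6*x*y)
= 6*x*y - 6*x
At (3, -3, 2): -72.

-72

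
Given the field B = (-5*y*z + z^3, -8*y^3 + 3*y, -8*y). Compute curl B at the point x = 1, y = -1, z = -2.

(-8, 17, -10)

(∇×B)₁ = ∂B₃/∂y − ∂B₂/∂z = -8
(∇×B)₂ = ∂B₁/∂z − ∂B₃/∂x = -5*y + 3*z^2
(∇×B)₃ = ∂B₂/∂x − ∂B₁/∂y = 5*z
∇×B = (-8, -5*y + 3*z^2, 5*z)
At (1, -1, -2): (-8, 17, -10).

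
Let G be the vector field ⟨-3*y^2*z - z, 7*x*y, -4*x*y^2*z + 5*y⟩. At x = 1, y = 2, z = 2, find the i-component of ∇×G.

(∇×G)_1 = ∂G₃/∂y − ∂G₂/∂z
= -8*x*y*z + 5 − (0)
= -8*x*y*z + 5
At (1, 2, 2): -27.

-27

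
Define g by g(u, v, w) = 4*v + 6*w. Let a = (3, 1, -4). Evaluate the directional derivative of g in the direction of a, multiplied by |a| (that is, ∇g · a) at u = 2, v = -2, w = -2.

∂g/∂u = 0
∂g/∂v = 4
∂g/∂w = 6
∇g at (2, -2, -2) = (0, 4, 6)
∇g · a = (0)(3) + (4)(1) + (6)(-4) = -20

-20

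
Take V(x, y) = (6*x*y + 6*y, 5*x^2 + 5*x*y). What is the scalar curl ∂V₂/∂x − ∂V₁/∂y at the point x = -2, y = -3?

-29

∂V₂/∂x = 10*x + 5*y
∂V₁/∂y = 6*x + 6
Scalar curl = 4*x + 5*y - 6
At (-2, -3): -29.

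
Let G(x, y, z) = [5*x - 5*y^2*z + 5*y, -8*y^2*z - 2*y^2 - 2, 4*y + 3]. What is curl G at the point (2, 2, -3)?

(∇×G)₁ = ∂G₃/∂y − ∂G₂/∂z = 8*y^2 + 4
(∇×G)₂ = ∂G₁/∂z − ∂G₃/∂x = -5*y^2
(∇×G)₃ = ∂G₂/∂x − ∂G₁/∂y = 10*y*z - 5
∇×G = (8*y^2 + 4, -5*y^2, 10*y*z - 5)
At (2, 2, -3): (36, -20, -65).

(36, -20, -65)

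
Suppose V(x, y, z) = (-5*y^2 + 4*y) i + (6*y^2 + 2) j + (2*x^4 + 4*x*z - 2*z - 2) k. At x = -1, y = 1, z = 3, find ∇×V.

(∇×V)₁ = ∂V₃/∂y − ∂V₂/∂z = 0
(∇×V)₂ = ∂V₁/∂z − ∂V₃/∂x = -8*x^3 - 4*z
(∇×V)₃ = ∂V₂/∂x − ∂V₁/∂y = 10*y - 4
∇×V = (0, -8*x^3 - 4*z, 10*y - 4)
At (-1, 1, 3): (0, -4, 6).

(0, -4, 6)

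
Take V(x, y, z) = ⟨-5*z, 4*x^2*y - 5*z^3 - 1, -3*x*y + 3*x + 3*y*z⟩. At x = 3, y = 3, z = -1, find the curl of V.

(3, 1, 72)

(∇×V)₁ = ∂V₃/∂y − ∂V₂/∂z = -3*x + 15*z^2 + 3*z
(∇×V)₂ = ∂V₁/∂z − ∂V₃/∂x = 3*y - 8
(∇×V)₃ = ∂V₂/∂x − ∂V₁/∂y = 8*x*y
∇×V = (-3*x + 15*z^2 + 3*z, 3*y - 8, 8*x*y)
At (3, 3, -1): (3, 1, 72).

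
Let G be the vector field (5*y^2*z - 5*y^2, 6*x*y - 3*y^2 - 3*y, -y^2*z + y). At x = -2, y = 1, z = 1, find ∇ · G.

∂G₁/∂x = 0
∂G₂/∂y = 6*x - 6*y - 3
∂G₃/∂z = -y^2
∇·G = 6*x - y^2 - 6*y - 3
At (-2, 1, 1): -22.

-22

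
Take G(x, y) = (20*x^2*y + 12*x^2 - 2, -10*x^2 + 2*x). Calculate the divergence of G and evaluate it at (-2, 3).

-288

∂G₁/∂x = 40*x*y + 24*x
∂G₂/∂y = 0
∇·G = 40*x*y + 24*x
At (-2, 3): -288.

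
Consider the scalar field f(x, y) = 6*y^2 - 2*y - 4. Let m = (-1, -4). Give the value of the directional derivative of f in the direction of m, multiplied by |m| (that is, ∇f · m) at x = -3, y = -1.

∂f/∂x = 0
∂f/∂y = 12*y - 2
∇f at (-3, -1) = (0, -14)
∇f · m = (0)(-1) + (-14)(-4) = 56

56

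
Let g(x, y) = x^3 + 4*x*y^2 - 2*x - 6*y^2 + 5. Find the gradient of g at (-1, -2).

∂g/∂x = 3*x^2 + 4*y^2 - 2
∂g/∂y = 8*x*y - 12*y
∇g = (3*x^2 + 4*y^2 - 2, 8*x*y - 12*y)
At (-1, -2): (17, 40).

(17, 40)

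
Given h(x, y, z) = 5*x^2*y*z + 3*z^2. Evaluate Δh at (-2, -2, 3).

∂²h/∂x² = 10*y*z
∂²h/∂y² = 0
∂²h/∂z² = 6
∇²h = 10*y*z + 6
At (-2, -2, 3): -54.

-54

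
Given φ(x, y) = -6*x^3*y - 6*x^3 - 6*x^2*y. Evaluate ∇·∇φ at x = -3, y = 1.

204

∂²φ/∂x² = -12*(3*x*y + 3*x + y)
∂²φ/∂y² = 0
∇²φ = -36*x*y - 36*x - 12*y
At (-3, 1): 204.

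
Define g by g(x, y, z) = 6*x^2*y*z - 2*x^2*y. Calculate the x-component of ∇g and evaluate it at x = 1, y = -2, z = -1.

(∇g)_1 = ∂g/∂x = 12*x*y*z - 4*x*y
At (1, -2, -1): 32.

32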